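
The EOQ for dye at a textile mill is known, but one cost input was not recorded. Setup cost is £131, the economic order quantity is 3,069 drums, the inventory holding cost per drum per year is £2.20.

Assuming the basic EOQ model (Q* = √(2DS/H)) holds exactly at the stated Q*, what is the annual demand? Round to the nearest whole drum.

Since Q* = (2DS/H)^½, squaring gives Q*²·H = 2DS.
D = Q²H / (2S) = 3,069² × 2.2 / (2 × 131) = 79,088.83

79,089 drums per year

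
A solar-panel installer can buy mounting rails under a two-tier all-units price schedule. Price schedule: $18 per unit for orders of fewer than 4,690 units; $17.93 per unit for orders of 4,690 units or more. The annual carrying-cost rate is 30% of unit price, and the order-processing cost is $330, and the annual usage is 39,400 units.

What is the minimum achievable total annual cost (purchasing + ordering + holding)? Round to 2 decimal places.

$721,049.96

H₁ = 30%×$18 = $5.4000;  H₂ = 30%×$17.93 = $5.3790
EOQ₁ = √(2×39,400×330/5.4000) = 2,194.44  (< 4,690, feasible at tier 1)
EOQ₂ = √(2×39,400×330/5.3790) = 2,198.72  (< 4,690 → use Q = 4,690 at tier-2 price)
TC(tier 1 (EOQ₁), Q≈2,194.4) = $721,049.96
TC(tier 2, Q≈4,690.0) = $721,828.04
Minimum at tier 1 (EOQ₁): $721,049.96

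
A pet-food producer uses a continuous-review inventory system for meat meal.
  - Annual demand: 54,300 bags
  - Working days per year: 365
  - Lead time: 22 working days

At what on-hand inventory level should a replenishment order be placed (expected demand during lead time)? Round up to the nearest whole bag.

Daily demand d = 54,300 / 365 = 148.767 bags/day
Demand during lead time = 148.767 × 22 = 3,272.88
Reorder point = 3,272.88 → round up

3,273 bags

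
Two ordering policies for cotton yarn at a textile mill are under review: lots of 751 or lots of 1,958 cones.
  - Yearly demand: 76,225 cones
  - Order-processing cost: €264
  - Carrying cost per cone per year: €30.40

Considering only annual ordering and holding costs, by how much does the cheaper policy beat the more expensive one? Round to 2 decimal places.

Annual cost at Q: ordering D·S/Q plus holding Q·H/2.
TC(751) = (76,225/751)×264 + (751/2)×30.4 = €38,210.67
TC(1,958) = (76,225/1,958)×264 + (1,958/2)×30.4 = €40,039.13
|ΔTC| = |€38,210.67 − €40,039.13| = €1,828.46

€1,828.46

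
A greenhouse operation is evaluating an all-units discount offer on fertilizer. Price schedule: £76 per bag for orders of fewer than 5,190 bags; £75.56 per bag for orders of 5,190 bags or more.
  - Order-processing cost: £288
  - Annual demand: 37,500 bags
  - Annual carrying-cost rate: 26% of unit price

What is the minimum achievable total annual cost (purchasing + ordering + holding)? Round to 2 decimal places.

H₁ = 26%×£76 = £19.7600;  H₂ = 26%×£75.56 = £19.6456
EOQ₁ = √(2×37,500×288/19.7600) = 1,045.52  (< 5,190, feasible at tier 1)
EOQ₂ = √(2×37,500×288/19.6456) = 1,048.56  (< 5,190 → use Q = 5,190 at tier-2 price)
TC(tier 1 (EOQ₁), Q≈1,045.5) = £2,870,659.53
TC(tier 2, Q≈5,190.0) = £2,886,561.26
Minimum at tier 1 (EOQ₁): £2,870,659.53

£2,870,659.53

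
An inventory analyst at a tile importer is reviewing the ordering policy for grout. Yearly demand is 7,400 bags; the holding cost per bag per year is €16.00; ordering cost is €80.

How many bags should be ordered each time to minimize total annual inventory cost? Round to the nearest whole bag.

272 bags

EOQ = √(2DS/H) = √(2 × 7,400 × 80 / 16)
    = √(74,000.00) ≈ 272.03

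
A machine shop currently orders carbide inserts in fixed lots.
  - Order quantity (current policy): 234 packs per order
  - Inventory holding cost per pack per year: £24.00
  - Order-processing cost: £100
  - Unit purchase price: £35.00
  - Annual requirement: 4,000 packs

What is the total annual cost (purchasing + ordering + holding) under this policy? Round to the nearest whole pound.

£144,517

Orders/yr = 4,000/234 = 17.094; ordering cost = 17.094 × £100 = £1,709.40
Average inventory = 234/2 = 117; holding cost = 117 × £24 = £2,808.00
Purchase cost = D·C = 4,000 × 35 = £140,000.00
Total = £1,709.40 + £2,808.00 + £140,000.00 = £144,517.40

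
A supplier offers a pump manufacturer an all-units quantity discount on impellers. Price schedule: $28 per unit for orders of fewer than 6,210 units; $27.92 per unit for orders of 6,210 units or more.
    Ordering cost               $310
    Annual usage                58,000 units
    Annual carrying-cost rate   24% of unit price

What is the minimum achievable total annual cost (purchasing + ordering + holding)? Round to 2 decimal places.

$1,639,545.13

H₁ = 24%×$28 = $6.7200;  H₂ = 24%×$27.92 = $6.7008
EOQ₁ = √(2×58,000×310/6.7200) = 2,313.26  (< 6,210, feasible at tier 1)
EOQ₂ = √(2×58,000×310/6.7008) = 2,316.58  (< 6,210 → use Q = 6,210 at tier-2 price)
TC(tier 1 (EOQ₁), Q≈2,313.3) = $1,639,545.13
TC(tier 2, Q≈6,210.0) = $1,643,061.31
Minimum at tier 1 (EOQ₁): $1,639,545.13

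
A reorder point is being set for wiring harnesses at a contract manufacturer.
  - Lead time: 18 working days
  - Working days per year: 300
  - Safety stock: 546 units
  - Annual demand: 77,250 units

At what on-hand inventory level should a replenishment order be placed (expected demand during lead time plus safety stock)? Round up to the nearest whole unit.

5,181 units

Daily demand d = 77,250 / 300 = 257.500 units/day
Demand during lead time = 257.500 × 18 = 4,635.00
Reorder point = 4,635.00 + 546 = 5,181.00 → round up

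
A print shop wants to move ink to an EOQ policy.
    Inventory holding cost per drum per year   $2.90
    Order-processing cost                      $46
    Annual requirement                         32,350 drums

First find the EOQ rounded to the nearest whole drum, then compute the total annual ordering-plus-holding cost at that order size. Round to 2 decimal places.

$2,937.85

2DS/H = 2·32,350·46/2.9 = 1,026,275.86
EOQ = √1,026,275.86 ≈ 1,013.05 → Q = 1,013 drums
Ordering: D/Q × S = 32,350/1,013 × $46 = $1,469.00
Holding:  Q/2 × H = 1,013/2 × $2.9 = $1,468.85
Total = $1,469.00 + $1,468.85 = $2,937.85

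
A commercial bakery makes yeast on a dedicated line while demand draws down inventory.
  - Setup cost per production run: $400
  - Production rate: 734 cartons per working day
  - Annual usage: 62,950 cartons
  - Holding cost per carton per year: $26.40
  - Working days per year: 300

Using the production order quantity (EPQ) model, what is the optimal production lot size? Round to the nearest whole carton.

d = 62,950/300 = 209.8333 cartons/day;  effective holding cost H(1 − d/p) = 26.4·(1 − 209.8333/734) = 18.85286
Q* = √(2DS / H_eff) = √(2·62,950·400 / 18.85286) ≈ 1,634.38

1,634 cartons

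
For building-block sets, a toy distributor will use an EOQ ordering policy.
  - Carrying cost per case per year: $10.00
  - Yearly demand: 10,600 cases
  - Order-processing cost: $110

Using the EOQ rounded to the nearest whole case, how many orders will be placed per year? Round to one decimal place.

21.9 orders per year

EOQ = √(2DS/H) = √(2 × 10,600 × 110 / 10)
    = √(233,200.00) ≈ 482.91 → Q = 483
N = D/Q = 10,600/483 ≈ 21.946 orders/yr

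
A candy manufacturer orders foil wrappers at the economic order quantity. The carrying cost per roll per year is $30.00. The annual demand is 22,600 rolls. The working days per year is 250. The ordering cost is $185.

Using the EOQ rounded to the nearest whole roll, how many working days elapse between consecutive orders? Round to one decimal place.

5.8 days

Optimal lot size Q* = (2 × 22,600 × $185 / $30)^½ ≈ 527.95 → Q = 528 rolls
Cycle time = (working days × Q)/D = (250 × 528) / 22,600 = 5.841 days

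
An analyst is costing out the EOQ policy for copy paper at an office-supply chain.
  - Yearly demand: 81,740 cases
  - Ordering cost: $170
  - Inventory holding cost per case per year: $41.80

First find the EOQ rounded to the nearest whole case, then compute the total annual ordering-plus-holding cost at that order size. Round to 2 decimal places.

Optimal lot size Q* = (2 × 81,740 × $170 / $41.8)^½ ≈ 815.40 → Q = 815 cases
Ordering: D/Q × S = 81,740/815 × $170 = $17,050.06
Holding:  Q/2 × H = 815/2 × $41.8 = $17,033.50
Total = $17,050.06 + $17,033.50 = $34,083.56

$34,083.56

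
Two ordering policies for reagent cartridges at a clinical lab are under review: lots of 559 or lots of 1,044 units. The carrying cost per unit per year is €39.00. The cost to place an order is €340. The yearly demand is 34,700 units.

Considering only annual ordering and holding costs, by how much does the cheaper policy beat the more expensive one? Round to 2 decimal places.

€347.28

TC(Q) = (D/Q)S + (Q/2)H
TC(559) = (34,700/559)×340 + (559/2)×39 = €32,006.05
TC(1,044) = (34,700/1,044)×340 + (1,044/2)×39 = €31,658.77
Cheaper: Q = 1,044.  Difference = €347.28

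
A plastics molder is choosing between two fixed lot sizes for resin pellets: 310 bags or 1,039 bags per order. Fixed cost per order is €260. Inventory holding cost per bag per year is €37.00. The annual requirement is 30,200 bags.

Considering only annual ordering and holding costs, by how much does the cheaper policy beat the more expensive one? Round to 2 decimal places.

€4,285.27

TC(Q) = (D/Q)S + (Q/2)H
TC(310) = (30,200/310)×260 + (310/2)×37 = €31,064.03
TC(1,039) = (30,200/1,039)×260 + (1,039/2)×37 = €26,778.77
Lots of 1,039 are cheaper by €4,285.27.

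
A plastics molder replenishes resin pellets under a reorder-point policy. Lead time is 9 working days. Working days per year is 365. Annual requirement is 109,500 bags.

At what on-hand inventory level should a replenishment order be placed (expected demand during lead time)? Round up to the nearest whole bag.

2,700 bags

Daily demand d = 109,500 / 365 = 300.000 bags/day
Demand during lead time = 300.000 × 9 = 2,700.00
Reorder point = 2,700.00 → round up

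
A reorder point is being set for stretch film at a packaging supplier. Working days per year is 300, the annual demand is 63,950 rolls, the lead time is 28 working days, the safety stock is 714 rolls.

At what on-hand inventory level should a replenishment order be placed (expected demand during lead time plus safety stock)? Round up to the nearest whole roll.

6,683 rolls

Daily demand d = 63,950 / 300 = 213.167 rolls/day
Demand during lead time = 213.167 × 28 = 5,968.67
Reorder point = 5,968.67 + 714 = 6,682.67 → round up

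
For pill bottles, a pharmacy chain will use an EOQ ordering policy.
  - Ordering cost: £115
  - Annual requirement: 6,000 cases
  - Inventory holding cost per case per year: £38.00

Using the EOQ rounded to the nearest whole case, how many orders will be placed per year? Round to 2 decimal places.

Optimal lot size Q* = (2 × 6,000 × £115 / £38)^½ ≈ 190.57 → Q = 191
N = D/Q = 6,000/191 ≈ 31.414 orders/yr

31.41 orders per year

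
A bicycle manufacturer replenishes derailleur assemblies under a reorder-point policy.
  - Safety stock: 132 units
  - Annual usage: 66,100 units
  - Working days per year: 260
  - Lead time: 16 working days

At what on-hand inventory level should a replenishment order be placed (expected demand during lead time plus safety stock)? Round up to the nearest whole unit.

Daily demand d = 66,100 / 260 = 254.231 units/day
Demand during lead time = 254.231 × 16 = 4,067.69
Reorder point = 4,067.69 + 132 = 4,199.69 → round up

4,200 units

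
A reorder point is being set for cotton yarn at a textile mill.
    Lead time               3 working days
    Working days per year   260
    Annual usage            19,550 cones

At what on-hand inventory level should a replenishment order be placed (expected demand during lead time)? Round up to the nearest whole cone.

226 cones

Daily demand d = 19,550 / 260 = 75.192 cones/day
Demand during lead time = 75.192 × 3 = 225.58
Reorder point = 225.58 → round up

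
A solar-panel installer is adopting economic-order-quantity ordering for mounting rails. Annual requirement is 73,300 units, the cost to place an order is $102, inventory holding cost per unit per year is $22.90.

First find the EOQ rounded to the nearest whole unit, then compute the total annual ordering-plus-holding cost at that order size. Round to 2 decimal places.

$18,504.82

Q* = √(2·D·S / H) = √(2·73,300·102 / 22.9) = √652,978.2 ≈ 808.07 → Q = 808 units
Ordering: D/Q × S = 73,300/808 × $102 = $9,253.22
Holding:  Q/2 × H = 808/2 × $22.9 = $9,251.60
Total = $9,253.22 + $9,251.60 = $18,504.82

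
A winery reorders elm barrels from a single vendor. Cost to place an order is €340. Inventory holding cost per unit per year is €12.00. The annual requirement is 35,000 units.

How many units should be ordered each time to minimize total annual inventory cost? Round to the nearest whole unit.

1,408 units

2DS/H = 2·35,000·340/12 = 1,983,333.33
EOQ = √1,983,333.33 ≈ 1,408.31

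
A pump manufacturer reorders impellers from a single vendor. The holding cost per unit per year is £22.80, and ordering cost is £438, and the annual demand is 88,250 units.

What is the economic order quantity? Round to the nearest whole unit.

2DS/H = 2·88,250·438/22.8 = 3,390,657.89
EOQ = √3,390,657.89 ≈ 1,841.37

1,841 units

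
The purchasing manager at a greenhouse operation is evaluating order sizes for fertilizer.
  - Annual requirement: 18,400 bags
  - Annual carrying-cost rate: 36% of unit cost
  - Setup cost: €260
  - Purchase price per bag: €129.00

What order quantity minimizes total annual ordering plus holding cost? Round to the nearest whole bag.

Carrying cost H = €129 × 36% = €46.4400/bag/yr
Q* = √(2·D·S / H) = √(2·18,400·260 / 46.44) = √206,029.3 ≈ 453.90

454 bags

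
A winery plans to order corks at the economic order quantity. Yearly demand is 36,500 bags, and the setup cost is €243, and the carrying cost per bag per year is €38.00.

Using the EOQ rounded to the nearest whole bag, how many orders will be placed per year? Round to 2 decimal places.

53.44 orders per year

2DS/H = 2·36,500·243/38 = 466,815.79
EOQ = √466,815.79 ≈ 683.24 → Q = 683
Orders per year = D/Q = 36,500 / 683 = 53.441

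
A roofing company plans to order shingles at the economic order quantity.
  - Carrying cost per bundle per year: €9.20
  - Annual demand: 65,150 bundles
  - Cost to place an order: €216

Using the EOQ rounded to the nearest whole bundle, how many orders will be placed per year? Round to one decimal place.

EOQ = √(2DS/H) = √(2 × 65,150 × 216 / 9.2)
    = √(3,059,217.39) ≈ 1,749.06 → Q = 1,749
N = D/Q = 65,150/1,749 ≈ 37.250 orders/yr

37.2 orders per year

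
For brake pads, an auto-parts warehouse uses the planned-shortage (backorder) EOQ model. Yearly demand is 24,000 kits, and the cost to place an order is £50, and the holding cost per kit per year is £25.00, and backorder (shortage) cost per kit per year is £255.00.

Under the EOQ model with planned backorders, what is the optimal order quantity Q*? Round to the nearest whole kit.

Basic EOQ = √(2·24,000·50/25) = 309.839
Backorder adjustment √((H+b)/b) = √((25+255)/255) = 1.0479
Q* = 309.839 × 1.0479 ≈ 324.67

325 kits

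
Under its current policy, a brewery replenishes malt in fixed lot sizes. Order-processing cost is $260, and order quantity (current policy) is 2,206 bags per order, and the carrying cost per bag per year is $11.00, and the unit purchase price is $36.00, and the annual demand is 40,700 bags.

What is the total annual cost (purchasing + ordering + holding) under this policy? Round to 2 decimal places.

Orders/yr = 40,700/2,206 = 18.450; ordering cost = 18.450 × $260 = $4,796.92
Average inventory = 2,206/2 = 1103; holding cost = 1103 × $11 = $12,133.00
Purchase cost = D·C = 40,700 × 36 = $1,465,200.00
Total = $4,796.92 + $12,133.00 + $1,465,200.00 = $1,482,129.92

$1,482,129.92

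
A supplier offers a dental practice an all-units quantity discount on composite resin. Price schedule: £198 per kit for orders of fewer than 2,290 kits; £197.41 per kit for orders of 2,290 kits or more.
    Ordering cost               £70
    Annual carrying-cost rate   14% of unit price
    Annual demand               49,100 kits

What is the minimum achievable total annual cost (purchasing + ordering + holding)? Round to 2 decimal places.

£9,725,976.70

H₁ = 14%×£198 = £27.7200;  H₂ = 14%×£197.41 = £27.6374
EOQ₁ = √(2×49,100×70/27.7200) = 497.98  (< 2,290, feasible at tier 1)
EOQ₂ = √(2×49,100×70/27.6374) = 498.72  (< 2,290 → use Q = 2,290 at tier-2 price)
TC(tier 1 (EOQ₁), Q≈498.0) = £9,735,603.89
TC(tier 2, Q≈2,290.0) = £9,725,976.70
Minimum at tier 2: £9,725,976.70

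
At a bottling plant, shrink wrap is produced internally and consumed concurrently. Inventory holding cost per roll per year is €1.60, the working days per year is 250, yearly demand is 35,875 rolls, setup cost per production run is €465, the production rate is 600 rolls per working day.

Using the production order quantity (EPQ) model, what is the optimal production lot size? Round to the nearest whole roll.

Daily demand d = 35,875/250 = 143.500; p = 600; 1 − d/p = 0.76083
EPQ = √(2DS / (H(1 − d/p)))
    = √(2 × 35,875 × 465 / (1.6 × 0.76083)) ≈ 5,235.19

5,235 rolls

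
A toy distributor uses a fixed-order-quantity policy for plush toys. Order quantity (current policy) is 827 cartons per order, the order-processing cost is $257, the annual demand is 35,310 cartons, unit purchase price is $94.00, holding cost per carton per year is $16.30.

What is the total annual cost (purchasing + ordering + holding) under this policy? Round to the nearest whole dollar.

Orders/yr = 35,310/827 = 42.696; ordering cost = 42.696 × $257 = $10,973.00
Average inventory = 827/2 = 413.5; holding cost = 413.5 × $16.3 = $6,740.05
Purchase cost = D·C = 35,310 × 94 = $3,319,140.00
Total = $10,973.00 + $6,740.05 + $3,319,140.00 = $3,336,853.05

$3,336,853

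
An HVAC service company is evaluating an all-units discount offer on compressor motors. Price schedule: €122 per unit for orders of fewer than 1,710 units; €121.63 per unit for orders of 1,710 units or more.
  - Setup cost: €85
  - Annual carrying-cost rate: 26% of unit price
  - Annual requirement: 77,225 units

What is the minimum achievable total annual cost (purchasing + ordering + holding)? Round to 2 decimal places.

H₁ = 26%×€122 = €31.7200;  H₂ = 26%×€121.63 = €31.6238
EOQ₁ = √(2×77,225×85/31.7200) = 643.33  (< 1,710, feasible at tier 1)
EOQ₂ = √(2×77,225×85/31.6238) = 644.31  (< 1,710 → use Q = 1,710 at tier-2 price)
TC(tier 1 (EOQ₁), Q≈643.3) = €9,441,856.57
TC(tier 2, Q≈1,710.0) = €9,423,753.77
Minimum at tier 2: €9,423,753.77

€9,423,753.77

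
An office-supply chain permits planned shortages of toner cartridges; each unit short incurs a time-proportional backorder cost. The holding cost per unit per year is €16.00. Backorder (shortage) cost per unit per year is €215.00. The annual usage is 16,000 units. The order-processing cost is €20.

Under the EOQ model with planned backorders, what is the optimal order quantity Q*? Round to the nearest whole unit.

Basic EOQ = √(2·16,000·20/16) = 200.000
Backorder adjustment √((H+b)/b) = √((16+215)/215) = 1.0365
Q* = 200.000 × 1.0365 ≈ 207.31

207 units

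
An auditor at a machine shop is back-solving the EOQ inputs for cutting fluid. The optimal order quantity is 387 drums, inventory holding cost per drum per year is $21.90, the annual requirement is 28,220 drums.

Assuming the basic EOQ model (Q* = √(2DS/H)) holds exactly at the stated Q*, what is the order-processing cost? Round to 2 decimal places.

Since Q* = (2DS/H)^½, squaring gives Q*²·H = 2DS.
S = Q²H / (2D) = 387² × 21.9 / (2 × 28,220) = 58.1138

$58.11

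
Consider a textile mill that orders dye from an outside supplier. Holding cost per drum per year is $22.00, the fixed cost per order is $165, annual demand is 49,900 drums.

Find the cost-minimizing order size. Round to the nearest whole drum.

865 drums

Q* = √(2·D·S / H) = √(2·49,900·165 / 22) = √748,500.0 ≈ 865.16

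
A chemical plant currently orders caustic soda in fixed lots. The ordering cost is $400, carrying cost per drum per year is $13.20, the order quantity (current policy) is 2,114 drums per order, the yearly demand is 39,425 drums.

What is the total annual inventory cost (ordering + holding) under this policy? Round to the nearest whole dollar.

$21,412

Orders/yr = 39,425/2,114 = 18.649; ordering cost = 18.649 × $400 = $7,459.79
Average inventory = 2,114/2 = 1057; holding cost = 1057 × $13.2 = $13,952.40
Total = $7,459.79 + $13,952.40 = $21,412.19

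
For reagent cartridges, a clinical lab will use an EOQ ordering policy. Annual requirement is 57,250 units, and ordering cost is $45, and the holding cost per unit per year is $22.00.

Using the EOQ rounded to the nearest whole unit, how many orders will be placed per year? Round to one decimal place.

EOQ = √(2DS/H) = √(2 × 57,250 × 45 / 22)
    = √(234,204.55) ≈ 483.95 → Q = 484
N = D/Q = 57,250/484 ≈ 118.285 orders/yr

118.3 orders per year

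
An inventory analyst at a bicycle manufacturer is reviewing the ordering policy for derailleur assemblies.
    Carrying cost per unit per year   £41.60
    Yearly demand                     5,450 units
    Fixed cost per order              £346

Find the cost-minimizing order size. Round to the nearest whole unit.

301 units

2DS/H = 2·5,450·346/41.6 = 90,658.65
EOQ = √90,658.65 ≈ 301.10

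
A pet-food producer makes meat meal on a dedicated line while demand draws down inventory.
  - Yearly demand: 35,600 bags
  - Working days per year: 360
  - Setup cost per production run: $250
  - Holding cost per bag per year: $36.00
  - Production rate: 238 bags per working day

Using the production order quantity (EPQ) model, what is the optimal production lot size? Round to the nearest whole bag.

Daily demand d = 35,600/360 = 98.889; p = 238; 1 − d/p = 0.58450
EPQ = √(2DS / (H(1 − d/p)))
    = √(2 × 35,600 × 250 / (36 × 0.58450)) ≈ 919.74

920 bags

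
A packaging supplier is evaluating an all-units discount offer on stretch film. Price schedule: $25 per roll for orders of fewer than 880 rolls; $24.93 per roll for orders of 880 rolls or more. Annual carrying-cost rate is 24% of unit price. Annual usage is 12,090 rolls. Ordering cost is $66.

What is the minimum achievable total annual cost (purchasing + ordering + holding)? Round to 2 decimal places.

$304,943.06

H₁ = 24%×$25 = $6.0000;  H₂ = 24%×$24.93 = $5.9832
EOQ₁ = √(2×12,090×66/6.0000) = 515.73  (< 880, feasible at tier 1)
EOQ₂ = √(2×12,090×66/5.9832) = 516.46  (< 880 → use Q = 880 at tier-2 price)
TC(tier 1 (EOQ₁), Q≈515.7) = $305,344.39
TC(tier 2, Q≈880.0) = $304,943.06
Minimum at tier 2: $304,943.06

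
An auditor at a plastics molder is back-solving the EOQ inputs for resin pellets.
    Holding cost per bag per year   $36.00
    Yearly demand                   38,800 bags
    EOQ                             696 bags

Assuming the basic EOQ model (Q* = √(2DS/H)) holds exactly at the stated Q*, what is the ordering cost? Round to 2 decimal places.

$224.73

Since Q* = (2DS/H)^½, squaring gives Q*²·H = 2DS.
S = Q²H / (2D) = 696² × 36 / (2 × 38,800) = 224.7291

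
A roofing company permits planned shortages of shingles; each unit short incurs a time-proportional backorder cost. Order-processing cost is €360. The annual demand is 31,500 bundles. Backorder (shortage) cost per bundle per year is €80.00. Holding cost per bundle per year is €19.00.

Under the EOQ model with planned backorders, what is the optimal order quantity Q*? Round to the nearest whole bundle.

Basic EOQ = √(2·31,500·360/19) = 1,092.559
Backorder adjustment √((H+b)/b) = √((19+80)/80) = 1.1124
Q* = 1,092.559 × 1.1124 ≈ 1,215.39

1,215 bundles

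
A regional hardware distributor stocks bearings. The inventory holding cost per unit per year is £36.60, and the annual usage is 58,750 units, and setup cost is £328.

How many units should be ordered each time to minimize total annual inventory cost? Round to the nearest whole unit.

Q* = √(2·D·S / H) = √(2·58,750·328 / 36.6) = √1,053,005.5 ≈ 1,026.16

1,026 units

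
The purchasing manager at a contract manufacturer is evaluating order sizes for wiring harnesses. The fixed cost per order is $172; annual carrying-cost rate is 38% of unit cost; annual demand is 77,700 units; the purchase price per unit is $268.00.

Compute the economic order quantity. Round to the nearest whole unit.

512 units

H = i·C = 0.38 × $268 = $101.8400 per unit-year
2DS/H = 2·77,700·172/101.84 = 262,458.76
EOQ = √262,458.76 ≈ 512.31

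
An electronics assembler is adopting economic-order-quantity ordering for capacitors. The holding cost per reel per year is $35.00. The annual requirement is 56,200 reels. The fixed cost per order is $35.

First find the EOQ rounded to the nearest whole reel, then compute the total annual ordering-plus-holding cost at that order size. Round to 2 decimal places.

$11,734.14

Q* = √(2·D·S / H) = √(2·56,200·35 / 35) = √112,400.0 ≈ 335.26 → Q = 335 reels
Ordering: D/Q × S = 56,200/335 × $35 = $5,871.64
Holding:  Q/2 × H = 335/2 × $35 = $5,862.50
Total = $5,871.64 + $5,862.50 = $11,734.14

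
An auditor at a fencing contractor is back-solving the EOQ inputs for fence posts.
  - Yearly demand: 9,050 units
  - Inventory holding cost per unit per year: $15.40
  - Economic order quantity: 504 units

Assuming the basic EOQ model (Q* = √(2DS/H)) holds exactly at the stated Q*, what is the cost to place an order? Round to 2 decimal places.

Since Q* = (2DS/H)^½, squaring gives Q*²·H = 2DS.
S = Q²H / (2D) = 504² × 15.4 / (2 × 9,050) = 216.1241

$216.12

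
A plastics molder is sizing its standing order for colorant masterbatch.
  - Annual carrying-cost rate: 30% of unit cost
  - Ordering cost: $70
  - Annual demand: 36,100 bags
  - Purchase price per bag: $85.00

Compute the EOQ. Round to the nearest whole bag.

H = i·C = 0.3 × $85 = $25.5000 per bag-year
2DS/H = 2·36,100·70/25.5 = 198,196.08
EOQ = √198,196.08 ≈ 445.19

445 bags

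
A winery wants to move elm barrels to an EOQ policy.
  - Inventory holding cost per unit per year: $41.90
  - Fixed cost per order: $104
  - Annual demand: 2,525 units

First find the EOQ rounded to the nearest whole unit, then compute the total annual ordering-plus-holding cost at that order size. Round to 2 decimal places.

$4,691.04

Optimal lot size Q* = (2 × 2,525 × $104 / $41.9)^½ ≈ 111.96 → Q = 112 units
Annual ordering cost = (D/Q)·S = (2,525/112) × 104 = $2,344.64
Annual holding cost  = (Q/2)·H = (112/2) × 41.9 = $2,346.40
Total = $2,344.64 + $2,346.40 = $4,691.04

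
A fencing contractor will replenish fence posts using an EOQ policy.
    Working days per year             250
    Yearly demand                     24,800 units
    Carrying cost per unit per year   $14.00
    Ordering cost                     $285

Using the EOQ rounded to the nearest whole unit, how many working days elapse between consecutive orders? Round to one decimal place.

10.1 days

2DS/H = 2·24,800·285/14 = 1,009,714.29
EOQ = √1,009,714.29 ≈ 1,004.85 → Q = 1,005 units
Cycle time = (working days × Q)/D = (250 × 1,005) / 24,800 = 10.131 days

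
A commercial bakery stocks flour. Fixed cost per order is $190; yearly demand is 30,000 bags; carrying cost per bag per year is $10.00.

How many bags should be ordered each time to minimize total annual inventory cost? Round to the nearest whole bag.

1,068 bags

Optimal lot size Q* = (2 × 30,000 × $190 / $10)^½ ≈ 1,067.71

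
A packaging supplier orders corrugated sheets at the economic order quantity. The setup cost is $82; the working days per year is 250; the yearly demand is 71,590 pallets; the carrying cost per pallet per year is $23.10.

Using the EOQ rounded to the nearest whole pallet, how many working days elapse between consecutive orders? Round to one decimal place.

2.5 days

EOQ = √(2DS/H) = √(2 × 71,590 × 82 / 23.1)
    = √(508,258.01) ≈ 712.92 → Q = 713 pallets
Days between orders = 250 / (D/Q) = 250 / 100.407 ≈ 2.490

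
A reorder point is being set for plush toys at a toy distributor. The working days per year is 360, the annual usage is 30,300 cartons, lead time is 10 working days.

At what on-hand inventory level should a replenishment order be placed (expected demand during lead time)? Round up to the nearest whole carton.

Daily demand d = 30,300 / 360 = 84.167 cartons/day
Demand during lead time = 84.167 × 10 = 841.67
Reorder point = 841.67 → round up

842 cartons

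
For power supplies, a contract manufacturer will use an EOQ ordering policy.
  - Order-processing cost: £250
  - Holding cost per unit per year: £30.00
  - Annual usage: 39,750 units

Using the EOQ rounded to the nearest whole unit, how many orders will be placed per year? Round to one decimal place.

48.8 orders per year

Q* = √(2·D·S / H) = √(2·39,750·250 / 30) = √662,500.0 ≈ 813.94 → Q = 814
N = D/Q = 39,750/814 ≈ 48.833 orders/yr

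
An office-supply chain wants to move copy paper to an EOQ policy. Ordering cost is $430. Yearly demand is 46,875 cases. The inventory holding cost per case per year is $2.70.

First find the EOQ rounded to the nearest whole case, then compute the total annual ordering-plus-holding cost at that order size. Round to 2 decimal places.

Optimal lot size Q* = (2 × 46,875 × $430 / $2.7)^½ ≈ 3,864.01 → Q = 3,864 cases
Orders/yr = 46,875/3,864 = 12.131; ordering cost = 12.131 × $430 = $5,216.42
Average inventory = 3,864/2 = 1932; holding cost = 1932 × $2.7 = $5,216.40
Total = $5,216.42 + $5,216.40 = $10,432.82

$10,432.82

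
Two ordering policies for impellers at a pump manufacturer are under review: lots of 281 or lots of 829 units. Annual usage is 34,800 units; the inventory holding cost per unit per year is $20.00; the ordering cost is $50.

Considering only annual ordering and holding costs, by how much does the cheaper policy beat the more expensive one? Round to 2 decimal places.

$1,386.74

TC(Q) = (D/Q)S + (Q/2)H
TC(281) = (34,800/281)×50 + (281/2)×20 = $9,002.17
TC(829) = (34,800/829)×50 + (829/2)×20 = $10,388.91
Lots of 281 are cheaper by $1,386.74.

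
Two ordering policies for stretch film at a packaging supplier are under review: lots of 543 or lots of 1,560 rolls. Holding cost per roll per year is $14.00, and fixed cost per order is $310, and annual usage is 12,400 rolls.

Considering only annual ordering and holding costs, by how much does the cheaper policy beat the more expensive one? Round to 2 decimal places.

For each Q, cost = (D/Q)·S + (Q/2)·H.
TC(543) = (12,400/543)×310 + (543/2)×14 = $10,880.19
TC(1,560) = (12,400/1,560)×310 + (1,560/2)×14 = $13,384.10
Cheaper: Q = 543.  Difference = $2,503.91

$2,503.91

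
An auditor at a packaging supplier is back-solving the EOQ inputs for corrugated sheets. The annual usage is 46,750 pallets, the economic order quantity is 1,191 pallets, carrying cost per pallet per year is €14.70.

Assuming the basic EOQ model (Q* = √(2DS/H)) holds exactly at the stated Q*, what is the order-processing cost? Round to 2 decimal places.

€223.01

EOQ relation: Q² = 2DS/H, so rearrange for the unknown.
S = Q²H / (2D) = 1,191² × 14.7 / (2 × 46,750) = 223.0125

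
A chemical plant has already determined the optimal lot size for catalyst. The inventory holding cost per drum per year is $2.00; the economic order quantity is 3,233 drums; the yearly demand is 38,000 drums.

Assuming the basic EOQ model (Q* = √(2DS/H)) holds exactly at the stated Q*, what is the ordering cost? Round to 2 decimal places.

Since Q* = (2DS/H)^½, squaring gives Q*²·H = 2DS.
S = Q²H / (2D) = 3,233² × 2 / (2 × 38,000) = 275.0602

$275.06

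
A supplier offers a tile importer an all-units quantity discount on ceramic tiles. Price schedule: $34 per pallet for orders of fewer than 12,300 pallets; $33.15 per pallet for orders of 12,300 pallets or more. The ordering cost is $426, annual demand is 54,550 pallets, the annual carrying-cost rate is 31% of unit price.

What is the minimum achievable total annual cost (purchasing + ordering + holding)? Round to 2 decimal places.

H₁ = 31%×$34 = $10.5400;  H₂ = 31%×$33.15 = $10.2765
EOQ₁ = √(2×54,550×426/10.5400) = 2,099.89  (< 12,300, feasible at tier 1)
EOQ₂ = √(2×54,550×426/10.2765) = 2,126.64  (< 12,300 → use Q = 12,300 at tier-2 price)
TC(tier 1 (EOQ₁), Q≈2,099.9) = $1,876,832.86
TC(tier 2, Q≈12,300.0) = $1,873,422.27
Minimum at tier 2: $1,873,422.27

$1,873,422.27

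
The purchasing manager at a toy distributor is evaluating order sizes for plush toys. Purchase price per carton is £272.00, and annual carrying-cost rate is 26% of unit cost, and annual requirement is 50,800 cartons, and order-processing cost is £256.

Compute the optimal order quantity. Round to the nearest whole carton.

606 cartons

H = i·C = 0.26 × £272 = £70.7200 per carton-year
EOQ = √(2DS/H) = √(2 × 50,800 × 256 / 70.72)
    = √(367,782.81) ≈ 606.45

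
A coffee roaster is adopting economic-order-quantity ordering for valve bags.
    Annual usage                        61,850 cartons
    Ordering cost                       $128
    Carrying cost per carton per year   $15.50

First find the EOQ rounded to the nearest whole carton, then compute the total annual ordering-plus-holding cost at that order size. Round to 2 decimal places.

Q* = √(2·D·S / H) = √(2·61,850·128 / 15.5) = √1,021,522.6 ≈ 1,010.70 → Q = 1,011 cartons
Annual ordering cost = (D/Q)·S = (61,850/1,011) × 128 = $7,830.66
Annual holding cost  = (Q/2)·H = (1,011/2) × 15.5 = $7,835.25
Total = $7,830.66 + $7,835.25 = $15,665.91

$15,665.91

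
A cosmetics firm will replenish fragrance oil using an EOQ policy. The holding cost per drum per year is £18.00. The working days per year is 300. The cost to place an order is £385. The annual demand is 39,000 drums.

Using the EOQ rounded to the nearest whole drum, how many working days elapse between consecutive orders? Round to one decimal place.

9.9 days

2DS/H = 2·39,000·385/18 = 1,668,333.33
EOQ = √1,668,333.33 ≈ 1,291.64 → Q = 1,292 drums
T = Q/D × 300 days = 1,292/39,000 × 300 = 9.938 days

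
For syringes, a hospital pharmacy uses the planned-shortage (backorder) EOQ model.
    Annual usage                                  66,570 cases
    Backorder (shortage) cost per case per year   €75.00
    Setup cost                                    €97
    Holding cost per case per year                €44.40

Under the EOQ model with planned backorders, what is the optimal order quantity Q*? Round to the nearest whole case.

Basic EOQ = √(2·66,570·97/44.4) = 539.323
Backorder adjustment √((H+b)/b) = √((44.4+75)/75) = 1.2617
Q* = 539.323 × 1.2617 ≈ 680.49

680 cases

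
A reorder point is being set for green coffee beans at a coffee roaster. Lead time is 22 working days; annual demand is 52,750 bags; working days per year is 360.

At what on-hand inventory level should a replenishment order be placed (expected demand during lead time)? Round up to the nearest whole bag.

Daily demand d = 52,750 / 360 = 146.528 bags/day
Demand during lead time = 146.528 × 22 = 3,223.61
Reorder point = 3,223.61 → round up

3,224 bags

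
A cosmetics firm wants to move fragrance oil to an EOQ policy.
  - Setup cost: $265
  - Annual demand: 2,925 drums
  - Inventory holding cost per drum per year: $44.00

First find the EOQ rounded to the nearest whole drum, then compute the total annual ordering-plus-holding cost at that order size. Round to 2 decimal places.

Optimal lot size Q* = (2 × 2,925 × $265 / $44)^½ ≈ 187.70 → Q = 188 drums
Orders/yr = 2,925/188 = 15.559; ordering cost = 15.559 × $265 = $4,123.01
Average inventory = 188/2 = 94; holding cost = 94 × $44 = $4,136.00
Total = $4,123.01 + $4,136.00 = $8,259.01

$8,259.01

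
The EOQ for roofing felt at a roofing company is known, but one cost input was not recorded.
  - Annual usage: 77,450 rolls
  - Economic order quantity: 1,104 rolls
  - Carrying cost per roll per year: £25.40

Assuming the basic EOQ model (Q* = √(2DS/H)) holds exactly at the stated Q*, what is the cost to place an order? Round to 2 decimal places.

EOQ relation: Q² = 2DS/H, so rearrange for the unknown.
S = Q²H / (2D) = 1,104² × 25.4 / (2 × 77,450) = 199.8575

£199.86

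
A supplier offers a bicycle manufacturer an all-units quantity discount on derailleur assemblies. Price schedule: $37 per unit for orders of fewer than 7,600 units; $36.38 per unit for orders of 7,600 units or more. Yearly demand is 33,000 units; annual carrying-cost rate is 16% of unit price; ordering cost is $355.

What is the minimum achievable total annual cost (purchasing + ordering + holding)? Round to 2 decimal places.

$1,224,200.49

H₁ = 16%×$37 = $5.9200;  H₂ = 16%×$36.38 = $5.8208
EOQ₁ = √(2×33,000×355/5.9200) = 1,989.41  (< 7,600, feasible at tier 1)
EOQ₂ = √(2×33,000×355/5.8208) = 2,006.30  (< 7,600 → use Q = 7,600 at tier-2 price)
TC(tier 1 (EOQ₁), Q≈1,989.4) = $1,232,777.33
TC(tier 2, Q≈7,600.0) = $1,224,200.49
Minimum at tier 2: $1,224,200.49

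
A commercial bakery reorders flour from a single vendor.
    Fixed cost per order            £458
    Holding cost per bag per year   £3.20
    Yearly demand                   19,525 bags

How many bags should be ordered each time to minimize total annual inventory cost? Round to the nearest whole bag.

2,364 bags

2DS/H = 2·19,525·458/3.2 = 5,589,031.25
EOQ = √5,589,031.25 ≈ 2,364.11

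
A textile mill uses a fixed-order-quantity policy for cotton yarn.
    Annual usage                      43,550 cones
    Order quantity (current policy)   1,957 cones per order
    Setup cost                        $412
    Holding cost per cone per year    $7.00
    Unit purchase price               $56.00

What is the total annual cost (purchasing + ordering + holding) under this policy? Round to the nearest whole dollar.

$2,454,818

Annual ordering cost = (D/Q)·S = (43,550/1,957) × 412 = $9,168.42
Annual holding cost  = (Q/2)·H = (1,957/2) × 7 = $6,849.50
Purchase cost = D·C = 43,550 × 56 = $2,438,800.00
Total = $9,168.42 + $6,849.50 + $2,438,800.00 = $2,454,817.92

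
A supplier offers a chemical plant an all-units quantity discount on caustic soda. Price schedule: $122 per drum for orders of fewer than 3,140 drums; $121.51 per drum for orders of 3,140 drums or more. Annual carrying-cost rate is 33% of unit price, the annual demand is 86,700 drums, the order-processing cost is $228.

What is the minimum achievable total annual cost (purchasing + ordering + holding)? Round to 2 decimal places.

$10,604,166.75

H₁ = 33%×$122 = $40.2600;  H₂ = 33%×$121.51 = $40.0983
EOQ₁ = √(2×86,700×228/40.2600) = 990.96  (< 3,140, feasible at tier 1)
EOQ₂ = √(2×86,700×228/40.0983) = 992.95  (< 3,140 → use Q = 3,140 at tier-2 price)
TC(tier 1 (EOQ₁), Q≈991.0) = $10,617,295.95
TC(tier 2, Q≈3,140.0) = $10,604,166.75
Minimum at tier 2: $10,604,166.75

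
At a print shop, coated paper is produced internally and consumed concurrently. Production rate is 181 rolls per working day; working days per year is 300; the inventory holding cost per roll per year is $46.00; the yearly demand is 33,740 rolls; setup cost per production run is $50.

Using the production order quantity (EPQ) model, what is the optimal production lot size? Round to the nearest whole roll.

440 rolls

Daily demand d = 33,740/300 = 112.467; p = 181; 1 − d/p = 0.37864
EPQ = √(2DS / (H(1 − d/p)))
    = √(2 × 33,740 × 50 / (46 × 0.37864)) ≈ 440.13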